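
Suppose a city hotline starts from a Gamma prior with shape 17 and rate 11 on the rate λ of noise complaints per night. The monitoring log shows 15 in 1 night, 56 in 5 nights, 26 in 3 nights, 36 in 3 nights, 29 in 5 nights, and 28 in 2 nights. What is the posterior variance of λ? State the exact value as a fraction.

Total count: 15 + 56 + 26 + 36 + 29 + 28 = 190.
Total exposure: 1 + 5 + 3 + 3 + 5 + 2 = 19 nights.
The Gamma prior is conjugate for the Poisson rate, so λ | data ~ Gamma(17+190, 11+19) = Gamma(207, 30).
Posterior variance = α'/β'² = 207/900 = 23/100.

23/100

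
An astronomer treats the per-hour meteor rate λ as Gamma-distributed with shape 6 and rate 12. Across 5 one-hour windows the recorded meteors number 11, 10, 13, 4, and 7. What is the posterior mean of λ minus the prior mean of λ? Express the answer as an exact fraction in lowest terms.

Total count: 11 + 10 + 13 + 4 + 7 = 45.
Total exposure: 5 hours.
By Gamma–Poisson conjugacy, the posterior is Gamma(α + Σx, β + Σt) = Gamma(6 + 45, 12 + 5) = Gamma(51, 17).
Posterior mean = 51/17 = 3; prior mean = 6/12 = 1/2. Difference = 3 − 1/2 = 5/2.

5/2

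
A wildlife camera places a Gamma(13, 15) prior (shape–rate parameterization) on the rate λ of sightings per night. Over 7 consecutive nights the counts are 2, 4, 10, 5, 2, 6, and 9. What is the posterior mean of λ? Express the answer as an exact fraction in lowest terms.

Total count: 2 + 4 + 10 + 5 + 2 + 6 + 9 = 38.
Total exposure: 7 nights.
The Gamma prior is conjugate for the Poisson rate, so λ | data ~ Gamma(13+38, 15+7) = Gamma(51, 22).
Posterior mean = α'/β' = 51/22.

51/22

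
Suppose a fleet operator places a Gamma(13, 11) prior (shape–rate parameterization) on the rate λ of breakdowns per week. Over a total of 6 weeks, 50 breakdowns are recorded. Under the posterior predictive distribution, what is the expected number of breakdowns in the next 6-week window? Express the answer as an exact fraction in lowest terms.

378/17

Total count 50 over total exposure 6 weeks.
The Gamma prior is conjugate for the Poisson rate, so λ | data ~ Gamma(13+50, 11+6) = Gamma(63, 17).
Predictive mean over a 6-week window = T·E[λ|data] = 6·63/17 = 378/17.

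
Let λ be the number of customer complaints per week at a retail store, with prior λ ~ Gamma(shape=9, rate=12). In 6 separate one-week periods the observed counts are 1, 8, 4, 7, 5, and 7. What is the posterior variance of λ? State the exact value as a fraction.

41/324

Total count: 1 + 8 + 4 + 7 + 5 + 7 = 32.
Total exposure: 6 weeks.
Conjugate update: add total count to the shape and total exposure to the rate, giving Gamma(41, 18).
Posterior variance = α'/β'² = 41/324.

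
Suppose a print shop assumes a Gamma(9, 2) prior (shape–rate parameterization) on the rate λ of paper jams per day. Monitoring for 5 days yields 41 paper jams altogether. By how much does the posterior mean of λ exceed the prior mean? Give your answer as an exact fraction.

37/14

Total count 41 over total exposure 5 days.
Gamma(α, β) with Poisson data over total exposure Σt gives posterior Gamma(α+Σx, β+Σt) = Gamma(50, 7).
Posterior mean = 50/7 = 50/7; prior mean = 9/2 = 9/2. Difference = 50/7 − 9/2 = 37/14.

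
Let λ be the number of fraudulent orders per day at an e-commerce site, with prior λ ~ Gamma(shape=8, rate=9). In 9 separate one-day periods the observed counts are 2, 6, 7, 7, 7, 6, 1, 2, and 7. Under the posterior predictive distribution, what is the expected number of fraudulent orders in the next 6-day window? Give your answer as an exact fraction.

53/3

Total count: 2 + 6 + 7 + 7 + 7 + 6 + 1 + 2 + 7 = 45.
Total exposure: 9 days.
Posterior: α' = 8 + 45 = 53, β' = 9 + 9 = 18.
Predictive mean over a 6-day window = T·E[λ|data] = 6·53/18 = 53/3.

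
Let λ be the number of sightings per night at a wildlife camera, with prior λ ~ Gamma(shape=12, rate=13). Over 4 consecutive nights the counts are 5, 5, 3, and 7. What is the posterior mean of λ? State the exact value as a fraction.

32/17

Total count: 5 + 5 + 3 + 7 = 20.
Total exposure: 4 nights.
Posterior: α' = 12 + 20 = 32, β' = 13 + 4 = 17.
Posterior mean = α'/β' = 32/17.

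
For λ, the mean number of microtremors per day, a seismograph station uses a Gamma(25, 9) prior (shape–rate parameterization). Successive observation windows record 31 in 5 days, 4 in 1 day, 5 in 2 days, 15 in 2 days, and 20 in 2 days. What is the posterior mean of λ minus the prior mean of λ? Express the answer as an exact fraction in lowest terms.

125/63

Total count: 31 + 4 + 5 + 15 + 20 = 75.
Total exposure: 5 + 1 + 2 + 2 + 2 = 12 days.
Conjugate update: add total count to the shape and total exposure to the rate, giving Gamma(100, 21).
Posterior mean = 100/21 = 100/21; prior mean = 25/9 = 25/9. Difference = 100/21 − 25/9 = 125/63.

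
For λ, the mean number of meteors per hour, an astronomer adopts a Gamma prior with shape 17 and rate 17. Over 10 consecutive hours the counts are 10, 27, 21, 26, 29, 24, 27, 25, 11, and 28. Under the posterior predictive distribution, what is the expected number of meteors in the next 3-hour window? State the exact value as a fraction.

245/9

Total count: 10 + 27 + 21 + 26 + 29 + 24 + 27 + 25 + 11 + 28 = 228.
Total exposure: 10 hours.
The Gamma prior is conjugate for the Poisson rate, so λ | data ~ Gamma(17+228, 17+10) = Gamma(245, 27).
Predictive mean over a 3-hour window = T·E[λ|data] = 3·245/27 = 245/9.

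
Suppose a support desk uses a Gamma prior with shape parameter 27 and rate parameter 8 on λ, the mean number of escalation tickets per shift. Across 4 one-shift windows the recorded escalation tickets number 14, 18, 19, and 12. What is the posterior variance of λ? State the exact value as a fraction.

Total count: 14 + 18 + 19 + 12 = 63.
Total exposure: 4 shifts.
By Gamma–Poisson conjugacy, the posterior is Gamma(α + Σx, β + Σt) = Gamma(27 + 63, 8 + 4) = Gamma(90, 12).
Posterior variance = α'/β'² = 90/144 = 5/8.

5/8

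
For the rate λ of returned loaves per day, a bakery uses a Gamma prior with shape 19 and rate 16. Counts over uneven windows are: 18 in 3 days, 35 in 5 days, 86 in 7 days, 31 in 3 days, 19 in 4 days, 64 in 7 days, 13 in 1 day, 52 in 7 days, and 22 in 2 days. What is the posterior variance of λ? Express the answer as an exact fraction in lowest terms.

359/3025

Total count: 18 + 35 + 86 + 31 + 19 + 64 + 13 + 52 + 22 = 340.
Total exposure: 3 + 5 + 7 + 3 + 4 + 7 + 1 + 7 + 2 = 39 days.
By Gamma–Poisson conjugacy, the posterior is Gamma(α + Σx, β + Σt) = Gamma(19 + 340, 16 + 39) = Gamma(359, 55).
Posterior variance = α'/β'² = 359/3025.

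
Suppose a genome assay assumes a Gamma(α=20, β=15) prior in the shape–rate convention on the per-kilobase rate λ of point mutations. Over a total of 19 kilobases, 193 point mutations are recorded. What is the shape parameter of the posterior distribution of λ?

Total count 193 over total exposure 19 kilobases.
By Gamma–Poisson conjugacy, the posterior is Gamma(α + Σx, β + Σt) = Gamma(20 + 193, 15 + 19) = Gamma(213, 34).

213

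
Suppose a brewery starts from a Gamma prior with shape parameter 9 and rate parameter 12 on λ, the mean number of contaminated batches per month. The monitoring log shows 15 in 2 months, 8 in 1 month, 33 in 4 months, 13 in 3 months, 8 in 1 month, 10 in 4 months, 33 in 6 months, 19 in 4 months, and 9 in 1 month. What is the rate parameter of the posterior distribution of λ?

Total count: 15 + 8 + 33 + 13 + 8 + 10 + 33 + 19 + 9 = 148.
Total exposure: 2 + 1 + 4 + 3 + 1 + 4 + 6 + 4 + 1 = 26 months.
Conjugate update: add total count to the shape and total exposure to the rate, giving Gamma(157, 38).

38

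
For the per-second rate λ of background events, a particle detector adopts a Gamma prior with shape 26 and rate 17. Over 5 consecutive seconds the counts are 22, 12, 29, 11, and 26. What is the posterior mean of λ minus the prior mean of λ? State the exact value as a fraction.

785/187

Total count: 22 + 12 + 29 + 11 + 26 = 100.
Total exposure: 5 seconds.
By Gamma–Poisson conjugacy, the posterior is Gamma(α + Σx, β + Σt) = Gamma(26 + 100, 17 + 5) = Gamma(126, 22).
Posterior mean = 126/22 = 63/11; prior mean = 26/17 = 26/17. Difference = 63/11 − 26/17 = 785/187.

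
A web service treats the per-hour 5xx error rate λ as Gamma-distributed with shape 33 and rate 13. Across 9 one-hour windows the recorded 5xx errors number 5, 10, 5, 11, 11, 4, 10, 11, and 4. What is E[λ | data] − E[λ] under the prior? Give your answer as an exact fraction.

313/143

Total count: 5 + 10 + 5 + 11 + 11 + 4 + 10 + 11 + 4 = 71.
Total exposure: 9 hours.
Gamma(α, β) with Poisson data over total exposure Σt gives posterior Gamma(α+Σx, β+Σt) = Gamma(104, 22).
Posterior mean = 104/22 = 52/11; prior mean = 33/13 = 33/13. Difference = 52/11 − 33/13 = 313/143.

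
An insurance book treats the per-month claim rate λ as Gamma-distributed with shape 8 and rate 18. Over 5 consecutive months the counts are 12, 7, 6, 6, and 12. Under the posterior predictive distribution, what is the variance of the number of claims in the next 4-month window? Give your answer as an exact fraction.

5508/529

Total count: 12 + 7 + 6 + 6 + 12 = 43.
Total exposure: 5 months.
Gamma(α, β) with Poisson data over total exposure Σt gives posterior Gamma(α+Σx, β+Σt) = Gamma(51, 23).
The posterior predictive for a window of length T is Negative Binomial with variance T·α'·(β'+T)/β'² = 4·51·27/529 = 5508/529.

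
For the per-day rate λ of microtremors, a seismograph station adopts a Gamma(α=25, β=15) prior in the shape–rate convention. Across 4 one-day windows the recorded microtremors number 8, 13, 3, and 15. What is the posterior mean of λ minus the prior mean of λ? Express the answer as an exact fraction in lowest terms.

Total count: 8 + 13 + 3 + 15 = 39.
Total exposure: 4 days.
By Gamma–Poisson conjugacy, the posterior is Gamma(α + Σx, β + Σt) = Gamma(25 + 39, 15 + 4) = Gamma(64, 19).
Posterior mean = 64/19 = 64/19; prior mean = 25/15 = 5/3. Difference = 64/19 − 5/3 = 97/57.

97/57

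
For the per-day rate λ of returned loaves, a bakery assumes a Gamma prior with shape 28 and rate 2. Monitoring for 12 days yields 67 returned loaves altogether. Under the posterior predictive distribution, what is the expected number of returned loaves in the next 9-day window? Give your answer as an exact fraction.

Total count 67 over total exposure 12 days.
By Gamma–Poisson conjugacy, the posterior is Gamma(α + Σx, β + Σt) = Gamma(28 + 67, 2 + 12) = Gamma(95, 14).
Predictive mean over a 9-day window = T·E[λ|data] = 9·95/14 = 855/14.

855/14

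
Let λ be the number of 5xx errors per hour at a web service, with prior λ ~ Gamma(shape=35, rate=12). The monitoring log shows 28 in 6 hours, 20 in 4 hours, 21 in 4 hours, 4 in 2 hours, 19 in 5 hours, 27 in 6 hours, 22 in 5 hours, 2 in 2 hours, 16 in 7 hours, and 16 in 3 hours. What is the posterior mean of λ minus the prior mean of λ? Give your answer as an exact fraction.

5/6

Total count: 28 + 20 + 21 + 4 + 19 + 27 + 22 + 2 + 16 + 16 = 175.
Total exposure: 6 + 4 + 4 + 2 + 5 + 6 + 5 + 2 + 7 + 3 = 44 hours.
By Gamma–Poisson conjugacy, the posterior is Gamma(α + Σx, β + Σt) = Gamma(35 + 175, 12 + 44) = Gamma(210, 56).
Posterior mean = 210/56 = 15/4; prior mean = 35/12 = 35/12. Difference = 15/4 − 35/12 = 5/6.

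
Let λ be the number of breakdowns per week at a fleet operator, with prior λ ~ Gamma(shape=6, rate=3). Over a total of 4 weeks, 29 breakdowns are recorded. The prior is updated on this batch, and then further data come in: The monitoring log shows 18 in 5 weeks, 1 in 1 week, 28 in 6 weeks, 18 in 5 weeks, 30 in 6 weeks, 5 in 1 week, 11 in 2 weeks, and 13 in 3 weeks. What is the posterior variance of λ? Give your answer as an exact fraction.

53/432

Total count 29 over total exposure 4 weeks.
After the first batch: Gamma(6 + 29, 3 + 4) = Gamma(35, 7).
Total count: 18 + 1 + 28 + 18 + 30 + 5 + 11 + 13 = 124.
Total exposure: 5 + 1 + 6 + 5 + 6 + 1 + 2 + 3 = 29 weeks.
After the second batch: Gamma(35 + 124, 7 + 29) = Gamma(159, 36).
Posterior variance = α'/β'² = 159/1296 = 53/432.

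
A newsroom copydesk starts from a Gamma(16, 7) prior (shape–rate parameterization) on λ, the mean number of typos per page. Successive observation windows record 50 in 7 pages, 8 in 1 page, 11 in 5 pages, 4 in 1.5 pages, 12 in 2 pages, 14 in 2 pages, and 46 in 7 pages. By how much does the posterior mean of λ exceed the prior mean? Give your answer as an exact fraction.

1214/455

Total count: 50 + 8 + 11 + 4 + 12 + 14 + 46 = 145.
Total exposure: 7 + 1 + 5 + 1.5 + 2 + 2 + 7 = 25.5 pages.
Gamma(α, β) with Poisson data over total exposure Σt gives posterior Gamma(α+Σx, β+Σt) = Gamma(161, 65/2).
Posterior mean = 161/(65/2) = 322/65; prior mean = 16/7 = 16/7. Difference = 322/65 − 16/7 = 1214/455.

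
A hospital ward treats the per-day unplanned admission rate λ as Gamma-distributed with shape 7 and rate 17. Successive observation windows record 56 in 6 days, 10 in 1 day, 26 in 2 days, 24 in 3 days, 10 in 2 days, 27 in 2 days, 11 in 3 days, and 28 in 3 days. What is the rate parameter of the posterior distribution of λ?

Total count: 56 + 10 + 26 + 24 + 10 + 27 + 11 + 28 = 192.
Total exposure: 6 + 1 + 2 + 3 + 2 + 2 + 3 + 3 = 22 days.
The Gamma prior is conjugate for the Poisson rate, so λ | data ~ Gamma(7+192, 17+22) = Gamma(199, 39).

39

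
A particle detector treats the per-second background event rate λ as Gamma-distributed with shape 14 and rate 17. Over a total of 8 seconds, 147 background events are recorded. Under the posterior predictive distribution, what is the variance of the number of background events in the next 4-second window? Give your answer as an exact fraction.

Total count 147 over total exposure 8 seconds.
Posterior: α' = 14 + 147 = 161, β' = 17 + 8 = 25.
The posterior predictive for a window of length T is Negative Binomial with variance T·α'·(β'+T)/β'² = 4·161·29/625 = 18676/625.

18676/625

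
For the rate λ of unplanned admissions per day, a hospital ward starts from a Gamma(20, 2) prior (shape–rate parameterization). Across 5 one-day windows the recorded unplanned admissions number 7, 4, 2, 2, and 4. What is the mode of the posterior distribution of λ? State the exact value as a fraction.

Total count: 7 + 4 + 2 + 2 + 4 = 19.
Total exposure: 5 days.
Posterior: α' = 20 + 19 = 39, β' = 2 + 5 = 7.
Posterior mode = (α'−1)/β' = 38/7.

38/7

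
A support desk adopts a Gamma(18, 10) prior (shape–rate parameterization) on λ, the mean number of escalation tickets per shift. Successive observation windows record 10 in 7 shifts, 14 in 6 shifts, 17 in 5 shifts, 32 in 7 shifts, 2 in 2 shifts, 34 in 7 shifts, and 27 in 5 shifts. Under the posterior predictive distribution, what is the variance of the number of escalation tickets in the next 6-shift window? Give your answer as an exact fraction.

7260/343

Total count: 10 + 14 + 17 + 32 + 2 + 34 + 27 = 136.
Total exposure: 7 + 6 + 5 + 7 + 2 + 7 + 5 = 39 shifts.
Gamma(α, β) with Poisson data over total exposure Σt gives posterior Gamma(α+Σx, β+Σt) = Gamma(154, 49).
The posterior predictive for a window of length T is Negative Binomial with variance T·α'·(β'+T)/β'² = 6·154·55/2401 = 7260/343.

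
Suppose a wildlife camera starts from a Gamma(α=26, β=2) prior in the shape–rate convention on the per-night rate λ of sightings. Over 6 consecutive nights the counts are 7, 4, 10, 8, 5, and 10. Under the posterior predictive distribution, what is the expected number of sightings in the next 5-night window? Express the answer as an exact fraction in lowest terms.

Total count: 7 + 4 + 10 + 8 + 5 + 10 = 44.
Total exposure: 6 nights.
The Gamma prior is conjugate for the Poisson rate, so λ | data ~ Gamma(26+44, 2+6) = Gamma(70, 8).
Predictive mean over a 5-night window = T·E[λ|data] = 5·70/8 = 175/4.

175/4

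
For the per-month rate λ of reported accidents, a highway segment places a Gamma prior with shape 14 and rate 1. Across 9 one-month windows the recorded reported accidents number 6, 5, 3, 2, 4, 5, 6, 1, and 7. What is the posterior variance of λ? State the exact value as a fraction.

Total count: 6 + 5 + 3 + 2 + 4 + 5 + 6 + 1 + 7 = 39.
Total exposure: 9 months.
Conjugate update: add total count to the shape and total exposure to the rate, giving Gamma(53, 10).
Posterior variance = α'/β'² = 53/100.

53/100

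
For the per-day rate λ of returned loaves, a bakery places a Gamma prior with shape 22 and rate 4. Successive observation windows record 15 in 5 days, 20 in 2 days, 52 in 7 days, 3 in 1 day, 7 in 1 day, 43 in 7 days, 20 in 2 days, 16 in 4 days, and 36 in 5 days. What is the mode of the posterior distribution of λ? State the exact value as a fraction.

233/38

Total count: 15 + 20 + 52 + 3 + 7 + 43 + 20 + 16 + 36 = 212.
Total exposure: 5 + 2 + 7 + 1 + 1 + 7 + 2 + 4 + 5 = 34 days.
Posterior: α' = 22 + 212 = 234, β' = 4 + 34 = 38.
Posterior mode = (α'−1)/β' = 233/38.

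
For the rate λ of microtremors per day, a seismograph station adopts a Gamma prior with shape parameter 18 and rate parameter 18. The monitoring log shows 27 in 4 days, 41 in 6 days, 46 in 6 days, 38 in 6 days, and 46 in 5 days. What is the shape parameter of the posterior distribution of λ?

216

Total count: 27 + 41 + 46 + 38 + 46 = 198.
Total exposure: 4 + 6 + 6 + 6 + 5 = 27 days.
By Gamma–Poisson conjugacy, the posterior is Gamma(α + Σx, β + Σt) = Gamma(18 + 198, 18 + 27) = Gamma(216, 45).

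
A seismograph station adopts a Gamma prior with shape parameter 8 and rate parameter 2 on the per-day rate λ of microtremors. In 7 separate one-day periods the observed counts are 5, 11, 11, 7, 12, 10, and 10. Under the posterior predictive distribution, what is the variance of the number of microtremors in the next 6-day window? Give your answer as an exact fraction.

Total count: 5 + 11 + 11 + 7 + 12 + 10 + 10 = 66.
Total exposure: 7 days.
Gamma(α, β) with Poisson data over total exposure Σt gives posterior Gamma(α+Σx, β+Σt) = Gamma(74, 9).
The posterior predictive for a window of length T is Negative Binomial with variance T·α'·(β'+T)/β'² = 6·74·15/81 = 740/9.

740/9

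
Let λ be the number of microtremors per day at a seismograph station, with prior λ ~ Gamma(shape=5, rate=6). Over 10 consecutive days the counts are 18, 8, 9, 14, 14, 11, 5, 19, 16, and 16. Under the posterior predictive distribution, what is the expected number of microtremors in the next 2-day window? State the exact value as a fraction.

135/8

Total count: 18 + 8 + 9 + 14 + 14 + 11 + 5 + 19 + 16 + 16 = 130.
Total exposure: 10 days.
Conjugate update: add total count to the shape and total exposure to the rate, giving Gamma(135, 16).
Predictive mean over a 2-day window = T·E[λ|data] = 2·135/16 = 135/8.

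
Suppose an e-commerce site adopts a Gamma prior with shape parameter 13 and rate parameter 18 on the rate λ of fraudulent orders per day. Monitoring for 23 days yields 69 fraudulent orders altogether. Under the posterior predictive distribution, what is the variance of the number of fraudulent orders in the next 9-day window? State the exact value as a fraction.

900/41

Total count 69 over total exposure 23 days.
The Gamma prior is conjugate for the Poisson rate, so λ | data ~ Gamma(13+69, 18+23) = Gamma(82, 41).
The posterior predictive for a window of length T is Negative Binomial with variance T·α'·(β'+T)/β'² = 9·82·50/1681 = 900/41.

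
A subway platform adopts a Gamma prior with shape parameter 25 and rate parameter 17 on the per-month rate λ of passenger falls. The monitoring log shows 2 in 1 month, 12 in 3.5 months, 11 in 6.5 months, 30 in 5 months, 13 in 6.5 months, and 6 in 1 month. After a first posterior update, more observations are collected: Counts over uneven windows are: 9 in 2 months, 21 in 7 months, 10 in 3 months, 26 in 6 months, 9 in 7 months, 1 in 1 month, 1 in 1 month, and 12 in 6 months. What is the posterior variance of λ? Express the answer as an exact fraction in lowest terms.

Total count: 2 + 12 + 11 + 30 + 13 + 6 = 74.
Total exposure: 1 + 3.5 + 6.5 + 5 + 6.5 + 1 = 23.5 months.
After the first batch: Gamma(25 + 74, 17 + 23.5) = Gamma(99, 81/2).
Total count: 9 + 21 + 10 + 26 + 9 + 1 + 1 + 12 = 89.
Total exposure: 2 + 7 + 3 + 6 + 7 + 1 + 1 + 6 = 33 months.
After the second batch: Gamma(99 + 89, 81/2 + 33) = Gamma(188, 147/2).
Posterior variance = α'/β'² = 188/(21609/4) = 752/21609.

752/21609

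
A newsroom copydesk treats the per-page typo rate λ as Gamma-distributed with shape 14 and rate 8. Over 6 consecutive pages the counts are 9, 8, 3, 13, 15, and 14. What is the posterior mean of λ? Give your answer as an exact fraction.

Total count: 9 + 8 + 3 + 13 + 15 + 14 = 62.
Total exposure: 6 pages.
By Gamma–Poisson conjugacy, the posterior is Gamma(α + Σx, β + Σt) = Gamma(14 + 62, 8 + 6) = Gamma(76, 14).
Posterior mean = α'/β' = 76/14 = 38/7.

38/7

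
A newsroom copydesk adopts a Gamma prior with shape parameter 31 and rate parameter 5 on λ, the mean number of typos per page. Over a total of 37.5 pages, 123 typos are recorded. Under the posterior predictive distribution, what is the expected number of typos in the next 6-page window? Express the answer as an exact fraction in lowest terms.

Total count 123 over total exposure 37.5 pages.
Posterior: α' = 31 + 123 = 154, β' = 5 + 37.5 = 85/2.
Predictive mean over a 6-page window = T·E[λ|data] = 6·154/(85/2) = 1848/85.

1848/85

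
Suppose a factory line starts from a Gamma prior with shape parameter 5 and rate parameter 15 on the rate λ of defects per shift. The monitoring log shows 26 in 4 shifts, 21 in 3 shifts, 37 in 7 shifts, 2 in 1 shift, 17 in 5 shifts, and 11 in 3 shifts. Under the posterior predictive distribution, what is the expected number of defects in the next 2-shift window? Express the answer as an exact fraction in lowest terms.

119/19

Total count: 26 + 21 + 37 + 2 + 17 + 11 = 114.
Total exposure: 4 + 3 + 7 + 1 + 5 + 3 = 23 shifts.
Posterior: α' = 5 + 114 = 119, β' = 15 + 23 = 38.
Predictive mean over a 2-shift window = T·E[λ|data] = 2·119/38 = 119/19.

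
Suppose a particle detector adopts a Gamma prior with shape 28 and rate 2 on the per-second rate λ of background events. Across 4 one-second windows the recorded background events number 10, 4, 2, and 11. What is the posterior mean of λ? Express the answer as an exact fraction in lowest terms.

Total count: 10 + 4 + 2 + 11 = 27.
Total exposure: 4 seconds.
By Gamma–Poisson conjugacy, the posterior is Gamma(α + Σx, β + Σt) = Gamma(28 + 27, 2 + 4) = Gamma(55, 6).
Posterior mean = α'/β' = 55/6.

55/6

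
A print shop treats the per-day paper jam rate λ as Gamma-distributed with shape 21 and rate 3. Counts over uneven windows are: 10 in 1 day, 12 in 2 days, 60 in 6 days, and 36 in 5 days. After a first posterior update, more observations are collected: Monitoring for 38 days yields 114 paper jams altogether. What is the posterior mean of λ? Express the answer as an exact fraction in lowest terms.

23/5

Total count: 10 + 12 + 60 + 36 = 118.
Total exposure: 1 + 2 + 6 + 5 = 14 days.
After the first batch: Gamma(21 + 118, 3 + 14) = Gamma(139, 17).
Total count 114 over total exposure 38 days.
After the second batch: Gamma(139 + 114, 17 + 38) = Gamma(253, 55).
Posterior mean = α'/β' = 253/55 = 23/5.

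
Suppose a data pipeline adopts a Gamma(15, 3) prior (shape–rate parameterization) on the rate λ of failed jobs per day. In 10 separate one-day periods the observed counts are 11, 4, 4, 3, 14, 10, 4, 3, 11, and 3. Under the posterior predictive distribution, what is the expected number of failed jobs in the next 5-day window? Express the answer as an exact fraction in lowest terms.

Total count: 11 + 4 + 4 + 3 + 14 + 10 + 4 + 3 + 11 + 3 = 67.
Total exposure: 10 days.
By Gamma–Poisson conjugacy, the posterior is Gamma(α + Σx, β + Σt) = Gamma(15 + 67, 3 + 10) = Gamma(82, 13).
Predictive mean over a 5-day window = T·E[λ|data] = 5·82/13 = 410/13.

410/13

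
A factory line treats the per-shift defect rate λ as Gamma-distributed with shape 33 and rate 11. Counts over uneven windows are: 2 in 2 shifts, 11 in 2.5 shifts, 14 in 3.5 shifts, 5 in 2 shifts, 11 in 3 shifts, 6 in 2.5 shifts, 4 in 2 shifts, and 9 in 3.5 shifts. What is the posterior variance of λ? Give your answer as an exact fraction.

Total count: 2 + 11 + 14 + 5 + 11 + 6 + 4 + 9 = 62.
Total exposure: 2 + 2.5 + 3.5 + 2 + 3 + 2.5 + 2 + 3.5 = 21 shifts.
The Gamma prior is conjugate for the Poisson rate, so λ | data ~ Gamma(33+62, 11+21) = Gamma(95, 32).
Posterior variance = α'/β'² = 95/1024.

95/1024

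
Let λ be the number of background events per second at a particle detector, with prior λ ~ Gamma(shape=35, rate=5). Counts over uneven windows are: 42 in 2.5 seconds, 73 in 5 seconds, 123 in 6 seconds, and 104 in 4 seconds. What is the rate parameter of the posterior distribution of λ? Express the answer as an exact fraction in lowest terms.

45/2

Total count: 42 + 73 + 123 + 104 = 342.
Total exposure: 2.5 + 5 + 6 + 4 = 17.5 seconds.
Conjugate update: add total count to the shape and total exposure to the rate, giving Gamma(377, 45/2).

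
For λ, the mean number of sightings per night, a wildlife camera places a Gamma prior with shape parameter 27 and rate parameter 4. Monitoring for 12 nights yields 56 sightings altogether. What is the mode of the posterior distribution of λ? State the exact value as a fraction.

41/8

Total count 56 over total exposure 12 nights.
Conjugate update: add total count to the shape and total exposure to the rate, giving Gamma(83, 16).
Posterior mode = (α'−1)/β' = 82/16 = 41/8.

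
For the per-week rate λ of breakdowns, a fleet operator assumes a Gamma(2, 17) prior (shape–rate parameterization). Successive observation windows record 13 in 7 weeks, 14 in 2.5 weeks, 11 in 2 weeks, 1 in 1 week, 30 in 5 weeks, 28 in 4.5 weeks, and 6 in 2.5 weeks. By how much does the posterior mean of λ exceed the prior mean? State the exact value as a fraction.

Total count: 13 + 14 + 11 + 1 + 30 + 28 + 6 = 103.
Total exposure: 7 + 2.5 + 2 + 1 + 5 + 4.5 + 2.5 = 24.5 weeks.
Gamma(α, β) with Poisson data over total exposure Σt gives posterior Gamma(α+Σx, β+Σt) = Gamma(105, 83/2).
Posterior mean = 105/(83/2) = 210/83; prior mean = 2/17 = 2/17. Difference = 210/83 − 2/17 = 3404/1411.

3404/1411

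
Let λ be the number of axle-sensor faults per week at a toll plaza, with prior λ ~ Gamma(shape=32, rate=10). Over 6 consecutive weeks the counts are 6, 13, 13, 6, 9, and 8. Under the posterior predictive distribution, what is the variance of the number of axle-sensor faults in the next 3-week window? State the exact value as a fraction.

Total count: 6 + 13 + 13 + 6 + 9 + 8 = 55.
Total exposure: 6 weeks.
Posterior: α' = 32 + 55 = 87, β' = 10 + 6 = 16.
The posterior predictive for a window of length T is Negative Binomial with variance T·α'·(β'+T)/β'² = 3·87·19/256 = 4959/256.

4959/256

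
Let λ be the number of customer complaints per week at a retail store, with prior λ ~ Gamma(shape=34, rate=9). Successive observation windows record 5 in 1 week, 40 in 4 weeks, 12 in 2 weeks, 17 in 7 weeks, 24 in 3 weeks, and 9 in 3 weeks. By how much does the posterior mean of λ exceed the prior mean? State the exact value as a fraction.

283/261

Total count: 5 + 40 + 12 + 17 + 24 + 9 = 107.
Total exposure: 1 + 4 + 2 + 7 + 3 + 3 = 20 weeks.
Conjugate update: add total count to the shape and total exposure to the rate, giving Gamma(141, 29).
Posterior mean = 141/29 = 141/29; prior mean = 34/9 = 34/9. Difference = 141/29 − 34/9 = 283/261.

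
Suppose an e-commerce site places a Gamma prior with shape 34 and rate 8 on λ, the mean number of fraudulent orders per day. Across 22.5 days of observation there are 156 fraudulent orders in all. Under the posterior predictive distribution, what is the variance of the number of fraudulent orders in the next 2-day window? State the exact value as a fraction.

Total count 156 over total exposure 22.5 days.
Conjugate update: add total count to the shape and total exposure to the rate, giving Gamma(190, 61/2).
The posterior predictive for a window of length T is Negative Binomial with variance T·α'·(β'+T)/β'² = 2·190·(65/2)/(3721/4) = 49400/3721.

49400/3721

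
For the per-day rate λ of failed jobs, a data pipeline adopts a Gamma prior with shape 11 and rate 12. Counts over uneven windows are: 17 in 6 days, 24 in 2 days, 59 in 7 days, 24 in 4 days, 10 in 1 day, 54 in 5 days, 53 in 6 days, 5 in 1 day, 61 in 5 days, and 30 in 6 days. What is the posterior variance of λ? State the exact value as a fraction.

348/3025

Total count: 17 + 24 + 59 + 24 + 10 + 54 + 53 + 5 + 61 + 30 = 337.
Total exposure: 6 + 2 + 7 + 4 + 1 + 5 + 6 + 1 + 5 + 6 = 43 days.
Conjugate update: add total count to the shape and total exposure to the rate, giving Gamma(348, 55).
Posterior variance = α'/β'² = 348/3025.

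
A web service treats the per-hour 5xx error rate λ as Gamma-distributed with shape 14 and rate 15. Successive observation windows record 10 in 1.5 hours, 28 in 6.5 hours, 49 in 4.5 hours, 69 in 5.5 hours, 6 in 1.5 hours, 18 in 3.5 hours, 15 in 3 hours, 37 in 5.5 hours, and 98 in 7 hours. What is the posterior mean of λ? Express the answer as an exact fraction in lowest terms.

Total count: 10 + 28 + 49 + 69 + 6 + 18 + 15 + 37 + 98 = 330.
Total exposure: 1.5 + 6.5 + 4.5 + 5.5 + 1.5 + 3.5 + 3 + 5.5 + 7 = 38.5 hours.
The Gamma prior is conjugate for the Poisson rate, so λ | data ~ Gamma(14+330, 15+38.5) = Gamma(344, 107/2).
Posterior mean = α'/β' = 344/(107/2) = 688/107.

688/107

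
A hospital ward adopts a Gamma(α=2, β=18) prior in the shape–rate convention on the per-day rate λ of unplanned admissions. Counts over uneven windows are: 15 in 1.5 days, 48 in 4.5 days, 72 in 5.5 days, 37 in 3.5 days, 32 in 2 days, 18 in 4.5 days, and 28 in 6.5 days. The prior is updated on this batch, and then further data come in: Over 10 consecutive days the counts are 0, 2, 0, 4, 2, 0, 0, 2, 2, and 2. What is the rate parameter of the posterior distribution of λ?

56

Total count: 15 + 48 + 72 + 37 + 32 + 18 + 28 = 250.
Total exposure: 1.5 + 4.5 + 5.5 + 3.5 + 2 + 4.5 + 6.5 = 28 days.
After the first batch: Gamma(2 + 250, 18 + 28) = Gamma(252, 46).
Total count: 0 + 2 + 0 + 4 + 2 + 0 + 0 + 2 + 2 + 2 = 14.
Total exposure: 10 days.
After the second batch: Gamma(252 + 14, 46 + 10) = Gamma(266, 56).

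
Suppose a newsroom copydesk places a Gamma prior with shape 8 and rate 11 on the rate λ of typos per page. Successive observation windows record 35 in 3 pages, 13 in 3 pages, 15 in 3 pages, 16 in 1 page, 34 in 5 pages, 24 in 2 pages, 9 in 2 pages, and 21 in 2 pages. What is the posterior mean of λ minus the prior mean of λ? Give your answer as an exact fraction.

1669/352

Total count: 35 + 13 + 15 + 16 + 34 + 24 + 9 + 21 = 167.
Total exposure: 3 + 3 + 3 + 1 + 5 + 2 + 2 + 2 = 21 pages.
The Gamma prior is conjugate for the Poisson rate, so λ | data ~ Gamma(8+167, 11+21) = Gamma(175, 32).
Posterior mean = 175/32 = 175/32; prior mean = 8/11 = 8/11. Difference = 175/32 − 8/11 = 1669/352.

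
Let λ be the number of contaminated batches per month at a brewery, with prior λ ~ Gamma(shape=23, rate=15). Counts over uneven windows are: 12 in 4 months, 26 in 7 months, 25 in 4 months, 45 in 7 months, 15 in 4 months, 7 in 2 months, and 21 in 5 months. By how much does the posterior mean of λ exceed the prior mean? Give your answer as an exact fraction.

Total count: 12 + 26 + 25 + 45 + 15 + 7 + 21 = 151.
Total exposure: 4 + 7 + 4 + 7 + 4 + 2 + 5 = 33 months.
Posterior: α' = 23 + 151 = 174, β' = 15 + 33 = 48.
Posterior mean = 174/48 = 29/8; prior mean = 23/15 = 23/15. Difference = 29/8 − 23/15 = 251/120.

251/120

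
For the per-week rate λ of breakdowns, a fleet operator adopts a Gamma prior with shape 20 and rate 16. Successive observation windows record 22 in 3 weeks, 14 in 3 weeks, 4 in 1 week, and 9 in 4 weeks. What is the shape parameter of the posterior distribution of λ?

Total count: 22 + 14 + 4 + 9 = 49.
Total exposure: 3 + 3 + 1 + 4 = 11 weeks.
Gamma(α, β) with Poisson data over total exposure Σt gives posterior Gamma(α+Σx, β+Σt) = Gamma(69, 27).

69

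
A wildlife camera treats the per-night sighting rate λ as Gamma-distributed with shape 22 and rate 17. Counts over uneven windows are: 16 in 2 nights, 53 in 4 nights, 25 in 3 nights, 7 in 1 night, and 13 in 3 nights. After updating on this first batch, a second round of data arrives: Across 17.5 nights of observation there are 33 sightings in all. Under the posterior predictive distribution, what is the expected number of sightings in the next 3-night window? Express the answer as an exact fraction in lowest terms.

1014/95

Total count: 16 + 53 + 25 + 7 + 13 = 114.
Total exposure: 2 + 4 + 3 + 1 + 3 = 13 nights.
After the first batch: Gamma(22 + 114, 17 + 13) = Gamma(136, 30).
Total count 33 over total exposure 17.5 nights.
After the second batch: Gamma(136 + 33, 30 + 17.5) = Gamma(169, 95/2).
Predictive mean over a 3-night window = T·E[λ|data] = 3·169/(95/2) = 1014/95.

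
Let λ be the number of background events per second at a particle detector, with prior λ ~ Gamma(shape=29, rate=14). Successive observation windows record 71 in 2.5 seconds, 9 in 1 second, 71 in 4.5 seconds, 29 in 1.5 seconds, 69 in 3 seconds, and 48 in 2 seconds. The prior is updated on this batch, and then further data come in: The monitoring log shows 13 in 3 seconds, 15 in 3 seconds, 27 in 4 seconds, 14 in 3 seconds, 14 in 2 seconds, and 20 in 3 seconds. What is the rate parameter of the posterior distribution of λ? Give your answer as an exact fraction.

Total count: 71 + 9 + 71 + 29 + 69 + 48 = 297.
Total exposure: 2.5 + 1 + 4.5 + 1.5 + 3 + 2 = 14.5 seconds.
After the first batch: Gamma(29 + 297, 14 + 14.5) = Gamma(326, 57/2).
Total count: 13 + 15 + 27 + 14 + 14 + 20 = 103.
Total exposure: 3 + 3 + 4 + 3 + 2 + 3 = 18 seconds.
After the second batch: Gamma(326 + 103, 57/2 + 18) = Gamma(429, 93/2).

93/2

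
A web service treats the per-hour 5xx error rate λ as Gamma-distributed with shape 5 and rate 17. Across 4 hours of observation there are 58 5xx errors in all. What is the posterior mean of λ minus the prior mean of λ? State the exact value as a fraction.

Total count 58 over total exposure 4 hours.
Conjugate update: add total count to the shape and total exposure to the rate, giving Gamma(63, 21).
Posterior mean = 63/21 = 3; prior mean = 5/17 = 5/17. Difference = 3 − 5/17 = 46/17.

46/17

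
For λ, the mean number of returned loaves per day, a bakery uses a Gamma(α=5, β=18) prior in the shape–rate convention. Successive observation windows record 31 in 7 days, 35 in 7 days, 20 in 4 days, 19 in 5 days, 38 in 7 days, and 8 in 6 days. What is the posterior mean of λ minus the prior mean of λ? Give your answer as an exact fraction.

47/18

Total count: 31 + 35 + 20 + 19 + 38 + 8 = 151.
Total exposure: 7 + 7 + 4 + 5 + 7 + 6 = 36 days.
By Gamma–Poisson conjugacy, the posterior is Gamma(α + Σx, β + Σt) = Gamma(5 + 151, 18 + 36) = Gamma(156, 54).
Posterior mean = 156/54 = 26/9; prior mean = 5/18 = 5/18. Difference = 26/9 − 5/18 = 47/18.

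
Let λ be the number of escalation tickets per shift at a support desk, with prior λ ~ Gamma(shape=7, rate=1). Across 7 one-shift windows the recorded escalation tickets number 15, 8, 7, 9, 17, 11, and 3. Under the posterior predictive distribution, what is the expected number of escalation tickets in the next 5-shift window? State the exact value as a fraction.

385/8

Total count: 15 + 8 + 7 + 9 + 17 + 11 + 3 = 70.
Total exposure: 7 shifts.
Conjugate update: add total count to the shape and total exposure to the rate, giving Gamma(77, 8).
Predictive mean over a 5-shift window = T·E[λ|data] = 5·77/8 = 385/8.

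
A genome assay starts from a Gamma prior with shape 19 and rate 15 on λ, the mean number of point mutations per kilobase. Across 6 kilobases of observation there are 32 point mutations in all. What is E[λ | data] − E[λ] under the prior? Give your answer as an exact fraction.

Total count 32 over total exposure 6 kilobases.
By Gamma–Poisson conjugacy, the posterior is Gamma(α + Σx, β + Σt) = Gamma(19 + 32, 15 + 6) = Gamma(51, 21).
Posterior mean = 51/21 = 17/7; prior mean = 19/15 = 19/15. Difference = 17/7 − 19/15 = 122/105.

122/105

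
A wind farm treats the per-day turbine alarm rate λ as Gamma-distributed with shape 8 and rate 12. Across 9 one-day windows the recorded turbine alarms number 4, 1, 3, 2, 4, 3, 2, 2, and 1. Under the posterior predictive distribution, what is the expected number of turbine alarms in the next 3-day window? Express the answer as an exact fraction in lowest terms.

Total count: 4 + 1 + 3 + 2 + 4 + 3 + 2 + 2 + 1 = 22.
Total exposure: 9 days.
Posterior: α' = 8 + 22 = 30, β' = 12 + 9 = 21.
Predictive mean over a 3-day window = T·E[λ|data] = 3·30/21 = 30/7.

30/7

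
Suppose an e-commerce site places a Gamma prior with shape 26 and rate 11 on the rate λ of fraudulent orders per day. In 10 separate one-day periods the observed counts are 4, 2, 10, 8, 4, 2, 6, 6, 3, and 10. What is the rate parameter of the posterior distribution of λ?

21

Total count: 4 + 2 + 10 + 8 + 4 + 2 + 6 + 6 + 3 + 10 = 55.
Total exposure: 10 days.
By Gamma–Poisson conjugacy, the posterior is Gamma(α + Σx, β + Σt) = Gamma(26 + 55, 11 + 10) = Gamma(81, 21).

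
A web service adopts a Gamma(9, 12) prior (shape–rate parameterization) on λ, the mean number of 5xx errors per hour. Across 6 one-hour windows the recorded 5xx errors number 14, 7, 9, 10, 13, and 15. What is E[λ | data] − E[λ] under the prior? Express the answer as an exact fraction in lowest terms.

Total count: 14 + 7 + 9 + 10 + 13 + 15 = 68.
Total exposure: 6 hours.
By Gamma–Poisson conjugacy, the posterior is Gamma(α + Σx, β + Σt) = Gamma(9 + 68, 12 + 6) = Gamma(77, 18).
Posterior mean = 77/18 = 77/18; prior mean = 9/12 = 3/4. Difference = 77/18 − 3/4 = 127/36.

127/36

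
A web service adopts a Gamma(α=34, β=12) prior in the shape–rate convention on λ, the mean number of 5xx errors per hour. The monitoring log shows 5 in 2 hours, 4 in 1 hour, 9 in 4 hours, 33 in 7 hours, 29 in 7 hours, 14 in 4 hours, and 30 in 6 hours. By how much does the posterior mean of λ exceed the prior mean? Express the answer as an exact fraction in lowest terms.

Total count: 5 + 4 + 9 + 33 + 29 + 14 + 30 = 124.
Total exposure: 2 + 1 + 4 + 7 + 7 + 4 + 6 = 31 hours.
Posterior: α' = 34 + 124 = 158, β' = 12 + 31 = 43.
Posterior mean = 158/43 = 158/43; prior mean = 34/12 = 17/6. Difference = 158/43 − 17/6 = 217/258.

217/258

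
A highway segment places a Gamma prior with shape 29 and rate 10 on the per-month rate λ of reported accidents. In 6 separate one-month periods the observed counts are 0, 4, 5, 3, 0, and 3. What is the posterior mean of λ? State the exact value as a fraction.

11/4

Total count: 0 + 4 + 5 + 3 + 0 + 3 = 15.
Total exposure: 6 months.
The Gamma prior is conjugate for the Poisson rate, so λ | data ~ Gamma(29+15, 10+6) = Gamma(44, 16).
Posterior mean = α'/β' = 44/16 = 11/4.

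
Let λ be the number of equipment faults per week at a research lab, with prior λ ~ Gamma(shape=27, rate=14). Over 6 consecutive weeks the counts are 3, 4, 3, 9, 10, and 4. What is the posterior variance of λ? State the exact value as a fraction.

Total count: 3 + 4 + 3 + 9 + 10 + 4 = 33.
Total exposure: 6 weeks.
By Gamma–Poisson conjugacy, the posterior is Gamma(α + Σx, β + Σt) = Gamma(27 + 33, 14 + 6) = Gamma(60, 20).
Posterior variance = α'/β'² = 60/400 = 3/20.

3/20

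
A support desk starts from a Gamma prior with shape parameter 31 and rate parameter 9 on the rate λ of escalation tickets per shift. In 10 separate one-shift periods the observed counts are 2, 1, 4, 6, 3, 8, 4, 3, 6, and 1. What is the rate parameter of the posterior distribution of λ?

19

Total count: 2 + 1 + 4 + 6 + 3 + 8 + 4 + 3 + 6 + 1 = 38.
Total exposure: 10 shifts.
The Gamma prior is conjugate for the Poisson rate, so λ | data ~ Gamma(31+38, 9+10) = Gamma(69, 19).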